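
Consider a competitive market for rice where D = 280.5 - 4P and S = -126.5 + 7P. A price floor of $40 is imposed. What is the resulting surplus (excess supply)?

Equilibrium price would be P* = 37, so the floor at 40 binds.
At P = 40: D = 120.5, S = 153.5.
Surplus = 153.5 − 120.5 = 33.

Surplus = 33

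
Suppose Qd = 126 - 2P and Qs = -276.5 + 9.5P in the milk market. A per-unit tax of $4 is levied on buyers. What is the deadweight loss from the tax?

Deadweight loss = 304/23

Pre-tax equilibrium: P* = 35, Q* = 56.
Tax on buyers shifts demand to Qd = 126 − 2(P + 4) = 118 - 2P.
118 - 2P = -276.5 + 9.5P gives seller price Ps = 789/23; buyers pay Pb = 789/23 + 4 = 881/23.
New quantity: Q = 126 − 2(881/23) = 1136/23.
DWL = ½ × 4 × (56 − 1136/23) = 304/23.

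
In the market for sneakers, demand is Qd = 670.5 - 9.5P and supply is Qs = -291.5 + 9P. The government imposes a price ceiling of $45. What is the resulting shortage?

Shortage = 129.5

Equilibrium price would be P* = 52, so the ceiling at 45 binds.
At P = 45: Qd = 670.5 − 9.5(45) = 243, Qs = -291.5 + 9(45) = 113.5.
Shortage = 243 − 113.5 = 129.5.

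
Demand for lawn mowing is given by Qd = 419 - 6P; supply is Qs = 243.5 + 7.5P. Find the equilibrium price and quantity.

P* = 13, Q* = 341

Set Qd = Qs: 419 - 6P = 243.5 + 7.5P.
175.5 = 13.5P, so P* = 13.
Q* = 419 − 6(13) = 341.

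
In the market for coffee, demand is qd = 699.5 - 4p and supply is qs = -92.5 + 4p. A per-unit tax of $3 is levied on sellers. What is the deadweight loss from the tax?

Pre-tax equilibrium: p* = 99, q* = 303.5.
Tax on sellers shifts supply to qs = -92.5 + 4(p − 3) = -104.5 + 4p.
699.5 - 4p = -104.5 + 4p gives buyer price pb = 100.5; sellers receive ps = 100.5 − 3 = 97.5.
New quantity: q = 699.5 − 4(100.5) = 297.5.
DWL = ½ × 3 × (303.5 − 297.5) = 9.

Deadweight loss = 9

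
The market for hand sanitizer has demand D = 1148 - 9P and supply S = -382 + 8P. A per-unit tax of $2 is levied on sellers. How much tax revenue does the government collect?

Pre-tax equilibrium: P* = 90, Q* = 338.
Tax on sellers shifts supply to S = -382 + 8(P − 2) = -398 + 8P.
1148 - 9P = -398 + 8P gives buyer price Pb = 1546/17; sellers receive Ps = 1546/17 − 2 = 1512/17.
New quantity: Q = 1148 − 9(1546/17) = 5602/17.
Revenue = 2 × 5602/17 = 11204/17.

Tax revenue = 11204/17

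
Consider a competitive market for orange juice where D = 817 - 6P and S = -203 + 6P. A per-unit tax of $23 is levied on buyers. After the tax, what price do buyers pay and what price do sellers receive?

Buyers pay $96.5, sellers receive $73.5

Pre-tax equilibrium: P* = 85, Q* = 307.
Tax on buyers shifts demand to D = 817 − 6(P + 23) = 679 - 6P.
679 - 6P = -203 + 6P gives seller price Ps = 73.5; buyers pay Pb = 73.5 + 23 = 96.5.
New quantity: Q = 817 − 6(96.5) = 238.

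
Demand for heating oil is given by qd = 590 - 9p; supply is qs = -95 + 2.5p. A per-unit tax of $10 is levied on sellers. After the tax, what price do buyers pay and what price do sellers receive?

Buyers pay 1420/23, sellers receive 1190/23

Pre-tax equilibrium: p* = 1370/23, q* = 1240/23.
Tax on sellers shifts supply to qs = -95 + 2.5(p − 10) = -120 + 2.5p.
590 - 9p = -120 + 2.5p gives buyer price pb = 1420/23; sellers receive ps = 1420/23 − 10 = 1190/23.
New quantity: q = 590 − 9(1420/23) = 790/23.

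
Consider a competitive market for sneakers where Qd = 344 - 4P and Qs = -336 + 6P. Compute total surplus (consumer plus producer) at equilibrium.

Total surplus = 1080

Equilibrium: 344 - 4P = -336 + 6P gives P* = 68, Q* = 72.
Demand choke price: P = 86; supply starts at P = 56.
CS = ½(86 − 68)(72) = 648; PS = ½(68 − 56)(72) = 432.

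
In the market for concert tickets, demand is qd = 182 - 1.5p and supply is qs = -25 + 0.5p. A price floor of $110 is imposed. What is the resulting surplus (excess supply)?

Equilibrium price would be p* = 103.5, so the floor at 110 binds.
At p = 110: qd = 17, qs = 30.
Surplus = 30 − 17 = 13.

Surplus = 13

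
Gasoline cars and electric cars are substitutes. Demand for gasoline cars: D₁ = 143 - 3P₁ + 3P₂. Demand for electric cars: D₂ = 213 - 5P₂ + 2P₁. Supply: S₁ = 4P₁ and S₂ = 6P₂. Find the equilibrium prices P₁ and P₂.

P₁ = 2212/71, P₂ = 1777/71

Market 1: 143 - 3P₁ + 3P₂ = 4P₁ → 7P₁ - 3P₂ = 143.
Market 2: 11P₂ - 2P₁ = 213.
Eliminating P₂: 11×(1) + 3×(2) gives 71P₁ = 2212, so P₁ = 2212/71.
Back-substitute into (2): P₂ = (213 + 2×2212/71) / 11 = 1777/71.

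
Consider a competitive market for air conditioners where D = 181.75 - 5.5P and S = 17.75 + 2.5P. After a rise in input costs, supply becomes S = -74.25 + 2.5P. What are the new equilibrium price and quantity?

Original equilibrium: P* = 20.5, Q* = 69.
New equilibrium: 181.75 - 5.5P = -74.25 + 2.5P, so 256 = 8P and P' = 32; Q' = 181.75 − 5.5(32) = 5.75.

P' = 32, Q' = 5.75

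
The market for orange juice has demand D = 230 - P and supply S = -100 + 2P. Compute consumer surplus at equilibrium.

Equilibrium: 230 - P = -100 + 2P gives P* = 110, Q* = 120.
Demand choke price (D = 0): P = 230.
CS = ½(230 − 110)(120) = 7200.

Consumer surplus = 7200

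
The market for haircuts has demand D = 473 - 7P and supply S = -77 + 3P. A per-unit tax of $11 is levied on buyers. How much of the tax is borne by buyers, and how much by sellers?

Pre-tax equilibrium: P* = 55, Q* = 88.
Tax on buyers shifts demand to D = 473 − 7(P + 11) = 396 - 7P.
396 - 7P = -77 + 3P gives seller price Ps = 47.3; buyers pay Pb = 47.3 + 11 = 58.3.
New quantity: Q = 473 − 7(58.3) = 64.9.
Buyer burden = 58.3 − 55 = 3.3; seller burden = 55 − 47.3 = 7.7.

Buyers bear $3.3, sellers bear $7.7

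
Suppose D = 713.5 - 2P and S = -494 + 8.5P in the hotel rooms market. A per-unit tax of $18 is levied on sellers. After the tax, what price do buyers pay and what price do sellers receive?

Buyers pay 907/7, sellers receive 781/7

Pre-tax equilibrium: P* = 115, Q* = 483.5.
Tax on sellers shifts supply to S = -494 + 8.5(P − 18) = -647 + 8.5P.
713.5 - 2P = -647 + 8.5P gives buyer price Pb = 907/7; sellers receive Ps = 907/7 − 18 = 781/7.
New quantity: Q = 713.5 − 2(907/7) = 6361/14.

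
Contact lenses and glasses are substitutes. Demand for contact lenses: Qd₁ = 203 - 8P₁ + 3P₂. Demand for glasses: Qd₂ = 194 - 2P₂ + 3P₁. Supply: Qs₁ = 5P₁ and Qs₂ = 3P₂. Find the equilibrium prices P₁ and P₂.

P₁ = 1597/56, P₂ = 3131/56

Market 1: 203 - 8P₁ + 3P₂ = 5P₁ → 13P₁ - 3P₂ = 203.
Market 2: 5P₂ - 3P₁ = 194.
Eliminating P₂: 5×(1) + 3×(2) gives 56P₁ = 1597, so P₁ = 1597/56.
Back-substitute into (2): P₂ = (194 + 3×1597/56) / 5 = 3131/56.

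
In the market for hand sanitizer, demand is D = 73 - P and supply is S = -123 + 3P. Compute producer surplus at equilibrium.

Producer surplus = 96

Equilibrium: 73 - P = -123 + 3P gives P* = 49, Q* = 24.
Supply starts at P = 41 (where S = 0).
PS = ½(49 − 41)(24) = 96.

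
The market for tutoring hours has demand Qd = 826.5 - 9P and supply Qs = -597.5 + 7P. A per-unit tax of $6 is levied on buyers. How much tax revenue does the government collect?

Tax revenue = 11.25

Pre-tax equilibrium: P* = 89, Q* = 25.5.
Tax on buyers shifts demand to Qd = 826.5 − 9(P + 6) = 772.5 - 9P.
772.5 - 9P = -597.5 + 7P gives seller price Ps = 85.625; buyers pay Pb = 85.625 + 6 = 91.625.
New quantity: Q = 826.5 − 9(91.625) = 1.875.
Revenue = 6 × 1.875 = 11.25.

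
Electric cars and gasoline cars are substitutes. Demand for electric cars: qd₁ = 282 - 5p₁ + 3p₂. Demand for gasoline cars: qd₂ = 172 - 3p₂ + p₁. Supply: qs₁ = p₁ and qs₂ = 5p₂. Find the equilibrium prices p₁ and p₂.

Market 1: 282 - 5p₁ + 3p₂ = p₁ → 6p₁ - 3p₂ = 282.
Market 2: 8p₂ - p₁ = 172.
Eliminating p₂: 8×(1) + 3×(2) gives 45p₁ = 2772, so p₁ = 61.6.
Back-substitute into (2): p₂ = (172 + 1×61.6) / 8 = 29.2.

p₁ = 61.6, p₂ = 29.2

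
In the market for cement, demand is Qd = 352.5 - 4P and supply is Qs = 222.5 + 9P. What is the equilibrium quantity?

Q* = 312.5

Set Qd = Qs: 352.5 - 4P = 222.5 + 9P.
130 = 13P, so P* = 10.
Q* = 352.5 − 4(10) = 312.5.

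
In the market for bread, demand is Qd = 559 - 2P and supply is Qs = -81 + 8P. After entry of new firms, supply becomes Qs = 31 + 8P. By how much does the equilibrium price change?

ΔP = -11.2

Original equilibrium: P* = 64, Q* = 431.
New equilibrium: 559 - 2P = 31 + 8P, so 528 = 10P and P' = 52.8; Q' = 559 − 2(52.8) = 453.4.
Change in price: 52.8 − 64 = -11.2.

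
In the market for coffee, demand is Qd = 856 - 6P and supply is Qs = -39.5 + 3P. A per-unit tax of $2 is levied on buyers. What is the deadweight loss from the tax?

Deadweight loss = 4

Pre-tax equilibrium: P* = 99.5, Q* = 259.
Tax on buyers shifts demand to Qd = 856 − 6(P + 2) = 844 - 6P.
844 - 6P = -39.5 + 3P gives seller price Ps = 589/6; buyers pay Pb = 589/6 + 2 = 601/6.
New quantity: Q = 856 − 6(601/6) = 255.
DWL = ½ × 2 × (259 − 255) = 4.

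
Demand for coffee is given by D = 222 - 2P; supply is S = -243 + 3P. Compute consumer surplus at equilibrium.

Consumer surplus = 324

Equilibrium: 222 - 2P = -243 + 3P gives P* = 93, Q* = 36.
Demand choke price (D = 0): P = 111.
CS = ½(111 − 93)(36) = 324.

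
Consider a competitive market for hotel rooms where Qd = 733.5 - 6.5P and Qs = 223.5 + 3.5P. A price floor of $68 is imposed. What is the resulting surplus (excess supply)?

Equilibrium price would be P* = 51, so the floor at 68 binds.
At P = 68: Qd = 291.5, Qs = 461.5.
Surplus = 461.5 − 291.5 = 170.

Surplus = 170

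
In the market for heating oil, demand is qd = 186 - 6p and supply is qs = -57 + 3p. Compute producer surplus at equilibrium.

Producer surplus = 96

Equilibrium: 186 - 6p = -57 + 3p gives p* = 27, q* = 24.
Supply starts at p = 19 (where qs = 0).
PS = ½(27 − 19)(24) = 96.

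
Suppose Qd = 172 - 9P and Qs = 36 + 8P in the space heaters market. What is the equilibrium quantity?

Q* = 100

Set Qd = Qs: 172 - 9P = 36 + 8P.
136 = 17P, so P* = 8.
Q* = 172 − 9(8) = 100.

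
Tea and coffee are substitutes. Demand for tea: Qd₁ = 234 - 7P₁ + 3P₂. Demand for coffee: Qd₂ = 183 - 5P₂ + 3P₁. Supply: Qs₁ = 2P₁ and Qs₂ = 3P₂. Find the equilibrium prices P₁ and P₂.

Market 1: 234 - 7P₁ + 3P₂ = 2P₁ → 9P₁ - 3P₂ = 234.
Market 2: 8P₂ - 3P₁ = 183.
Eliminating P₂: 8×(1) + 3×(2) gives 63P₁ = 2421, so P₁ = 269/7.
Back-substitute into (2): P₂ = (183 + 3×269/7) / 8 = 261/7.

P₁ = 269/7, P₂ = 261/7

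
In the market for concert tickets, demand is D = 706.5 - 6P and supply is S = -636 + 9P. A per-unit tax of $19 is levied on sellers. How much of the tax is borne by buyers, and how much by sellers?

Buyers bear $11.4, sellers bear $7.6

Pre-tax equilibrium: P* = 89.5, Q* = 169.5.
Tax on sellers shifts supply to S = -636 + 9(P − 19) = -807 + 9P.
706.5 - 6P = -807 + 9P gives buyer price Pb = 100.9; sellers receive Ps = 100.9 − 19 = 81.9.
New quantity: Q = 706.5 − 6(100.9) = 101.1.
Buyer burden = 100.9 − 89.5 = 11.4; seller burden = 89.5 − 81.9 = 7.6.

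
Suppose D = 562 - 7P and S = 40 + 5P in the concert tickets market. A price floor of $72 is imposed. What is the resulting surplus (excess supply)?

Surplus = 342

Equilibrium price would be P* = 43.5, so the floor at 72 binds.
At P = 72: D = 58, S = 400.
Surplus = 400 − 58 = 342.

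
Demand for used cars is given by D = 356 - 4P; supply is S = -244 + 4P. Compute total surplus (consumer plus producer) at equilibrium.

Equilibrium: 356 - 4P = -244 + 4P gives P* = 75, Q* = 56.
Demand choke price: P = 89; supply starts at P = 61.
CS = ½(89 − 75)(56) = 392; PS = ½(75 − 61)(56) = 392.

Total surplus = 784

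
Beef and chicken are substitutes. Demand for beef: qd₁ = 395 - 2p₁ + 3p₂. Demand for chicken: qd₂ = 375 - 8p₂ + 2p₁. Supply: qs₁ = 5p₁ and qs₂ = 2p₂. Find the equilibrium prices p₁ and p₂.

p₁ = 79.296875, p₂ = 53.359375

Market 1: 395 - 2p₁ + 3p₂ = 5p₁ → 7p₁ - 3p₂ = 395.
Market 2: 10p₂ - 2p₁ = 375.
Eliminating p₂: 10×(1) + 3×(2) gives 64p₁ = 5075, so p₁ = 79.296875.
Back-substitute into (2): p₂ = (375 + 2×79.296875) / 10 = 53.359375.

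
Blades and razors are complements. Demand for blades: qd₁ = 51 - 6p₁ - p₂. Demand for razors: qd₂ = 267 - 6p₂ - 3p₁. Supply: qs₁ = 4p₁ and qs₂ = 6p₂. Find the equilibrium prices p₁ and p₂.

Market 1: 51 - 6p₁ - p₂ = 4p₁ → 10p₁ + p₂ = 51.
Market 2: 12p₂ + 3p₁ = 267.
Eliminating p₂: 12×(1) − 1×(2) gives 117p₁ = 345, so p₁ = 115/39.
Back-substitute into (2): p₂ = (267 − 3×115/39) / 12 = 839/39.

p₁ = 115/39, p₂ = 839/39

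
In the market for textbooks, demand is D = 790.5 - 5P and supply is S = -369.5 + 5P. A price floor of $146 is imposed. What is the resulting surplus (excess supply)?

Equilibrium price would be P* = 116, so the floor at 146 binds.
At P = 146: D = 60.5, S = 360.5.
Surplus = 360.5 − 60.5 = 300.

Surplus = 300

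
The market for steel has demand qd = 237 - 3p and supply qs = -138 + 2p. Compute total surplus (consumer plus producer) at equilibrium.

Equilibrium: 237 - 3p = -138 + 2p gives p* = 75, q* = 12.
Demand choke price: p = 79; supply starts at p = 69.
CS = ½(79 − 75)(12) = 24; PS = ½(75 − 69)(12) = 36.

Total surplus = 60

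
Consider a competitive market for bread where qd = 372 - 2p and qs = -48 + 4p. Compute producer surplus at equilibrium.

Producer surplus = 6728

Equilibrium: 372 - 2p = -48 + 4p gives p* = 70, q* = 232.
Supply starts at p = 12 (where qs = 0).
PS = ½(70 − 12)(232) = 6728.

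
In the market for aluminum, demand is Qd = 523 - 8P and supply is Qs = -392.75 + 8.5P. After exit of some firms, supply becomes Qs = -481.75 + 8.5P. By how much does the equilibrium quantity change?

Original equilibrium: P* = 55.5, Q* = 79.
New equilibrium: 523 - 8P = -481.75 + 8.5P, so 1004.75 = 16.5P and P' = 4019/66; Q' = 523 − 8(4019/66) = 1183/33.
Change in quantity: 1183/33 − 79 = -1424/33.

ΔQ = -1424/33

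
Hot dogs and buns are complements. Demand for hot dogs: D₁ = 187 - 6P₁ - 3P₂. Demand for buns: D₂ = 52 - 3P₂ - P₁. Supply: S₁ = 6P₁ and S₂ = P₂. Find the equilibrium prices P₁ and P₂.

P₁ = 592/45, P₂ = 437/45

Market 1: 187 - 6P₁ - 3P₂ = 6P₁ → 12P₁ + 3P₂ = 187.
Market 2: 4P₂ + P₁ = 52.
Eliminating P₂: 4×(1) − 3×(2) gives 45P₁ = 592, so P₁ = 592/45.
Back-substitute into (2): P₂ = (52 − 1×592/45) / 4 = 437/45.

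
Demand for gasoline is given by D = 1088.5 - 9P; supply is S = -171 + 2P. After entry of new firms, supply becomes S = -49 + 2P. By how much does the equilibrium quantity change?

ΔQ = 1098/11

Original equilibrium: P* = 114.5, Q* = 58.
New equilibrium: 1088.5 - 9P = -49 + 2P, so 1137.5 = 11P and P' = 2275/22; Q' = 1088.5 − 9(2275/22) = 1736/11.
Change in quantity: 1736/11 − 58 = 1098/11.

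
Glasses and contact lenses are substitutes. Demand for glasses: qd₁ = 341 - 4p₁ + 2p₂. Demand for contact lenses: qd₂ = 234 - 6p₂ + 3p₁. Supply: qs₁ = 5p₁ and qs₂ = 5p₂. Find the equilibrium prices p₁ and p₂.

Market 1: 341 - 4p₁ + 2p₂ = 5p₁ → 9p₁ - 2p₂ = 341.
Market 2: 11p₂ - 3p₁ = 234.
Eliminating p₂: 11×(1) + 2×(2) gives 93p₁ = 4219, so p₁ = 4219/93.
Back-substitute into (2): p₂ = (234 + 3×4219/93) / 11 = 1043/31.

p₁ = 4219/93, p₂ = 1043/31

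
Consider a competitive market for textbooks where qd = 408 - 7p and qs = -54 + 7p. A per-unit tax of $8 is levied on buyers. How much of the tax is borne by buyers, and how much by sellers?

Buyers bear $4, sellers bear $4

Pre-tax equilibrium: p* = 33, q* = 177.
Tax on buyers shifts demand to qd = 408 − 7(p + 8) = 352 - 7p.
352 - 7p = -54 + 7p gives seller price ps = 29; buyers pay pb = 29 + 8 = 37.
New quantity: q = 408 − 7(37) = 149.
Buyer burden = 37 − 33 = 4; seller burden = 33 − 29 = 4.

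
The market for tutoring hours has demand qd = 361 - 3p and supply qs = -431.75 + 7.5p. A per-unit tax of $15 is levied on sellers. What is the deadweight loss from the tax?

Deadweight loss = 3375/14

Pre-tax equilibrium: p* = 75.5, q* = 134.5.
Tax on sellers shifts supply to qs = -431.75 + 7.5(p − 15) = -544.25 + 7.5p.
361 - 3p = -544.25 + 7.5p gives buyer price pb = 1207/14; sellers receive ps = 1207/14 − 15 = 997/14.
New quantity: q = 361 − 3(1207/14) = 1433/14.
DWL = ½ × 15 × (134.5 − 1433/14) = 3375/14.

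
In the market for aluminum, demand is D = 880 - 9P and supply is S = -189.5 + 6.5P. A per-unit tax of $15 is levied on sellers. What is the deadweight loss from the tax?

Deadweight loss = 26325/62

Pre-tax equilibrium: P* = 69, Q* = 259.
Tax on sellers shifts supply to S = -189.5 + 6.5(P − 15) = -287 + 6.5P.
880 - 9P = -287 + 6.5P gives buyer price Pb = 2334/31; sellers receive Ps = 2334/31 − 15 = 1869/31.
New quantity: Q = 880 − 9(2334/31) = 6274/31.
DWL = ½ × 15 × (259 − 6274/31) = 26325/62.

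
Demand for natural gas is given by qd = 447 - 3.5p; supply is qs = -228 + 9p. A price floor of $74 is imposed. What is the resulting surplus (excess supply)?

Equilibrium price would be p* = 54, so the floor at 74 binds.
At p = 74: qd = 188, qs = 438.
Surplus = 438 − 188 = 250.

Surplus = 250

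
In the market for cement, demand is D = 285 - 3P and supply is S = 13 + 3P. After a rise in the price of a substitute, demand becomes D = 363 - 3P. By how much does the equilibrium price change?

ΔP = 13

Original equilibrium: P* = 136/3, Q* = 149.
New equilibrium: 363 - 3P = 13 + 3P, so 350 = 6P and P' = 175/3; Q' = 363 − 3(175/3) = 188.
Change in price: 175/3 − 136/3 = 13.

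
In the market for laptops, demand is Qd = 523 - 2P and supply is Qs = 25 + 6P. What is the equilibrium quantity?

Set Qd = Qs: 523 - 2P = 25 + 6P.
498 = 8P, so P* = 62.25.
Q* = 523 − 2(62.25) = 398.5.

Q* = 398.5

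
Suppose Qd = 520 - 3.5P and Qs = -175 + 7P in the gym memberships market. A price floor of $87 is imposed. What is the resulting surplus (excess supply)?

Equilibrium price would be P* = 1390/21, so the floor at 87 binds.
At P = 87: Qd = 215.5, Qs = 434.
Surplus = 434 − 215.5 = 218.5.

Surplus = 218.5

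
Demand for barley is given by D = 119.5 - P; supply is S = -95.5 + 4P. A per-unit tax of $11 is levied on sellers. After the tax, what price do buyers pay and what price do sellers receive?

Buyers pay $51.8, sellers receive $40.8

Pre-tax equilibrium: P* = 43, Q* = 76.5.
Tax on sellers shifts supply to S = -95.5 + 4(P − 11) = -139.5 + 4P.
119.5 - P = -139.5 + 4P gives buyer price Pb = 51.8; sellers receive Ps = 51.8 − 11 = 40.8.
New quantity: Q = 119.5 − 1(51.8) = 67.7.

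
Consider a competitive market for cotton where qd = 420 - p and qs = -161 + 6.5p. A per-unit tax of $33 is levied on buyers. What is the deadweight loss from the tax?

Deadweight loss = 471.9

Pre-tax equilibrium: p* = 1162/15, q* = 5138/15.
Tax on buyers shifts demand to qd = 420 − 1(p + 33) = 387 - p.
387 - p = -161 + 6.5p gives seller price ps = 1096/15; buyers pay pb = 1096/15 + 33 = 1591/15.
New quantity: q = 420 − 1(1591/15) = 4709/15.
DWL = ½ × 33 × (5138/15 − 4709/15) = 471.9.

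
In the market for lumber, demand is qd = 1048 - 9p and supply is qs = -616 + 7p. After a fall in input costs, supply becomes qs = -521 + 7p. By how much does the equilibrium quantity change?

Δq = 53.4375

Original equilibrium: p* = 104, q* = 112.
New equilibrium: 1048 - 9p = -521 + 7p, so 1569 = 16p and p' = 98.0625; q' = 1048 − 9(98.0625) = 165.4375.
Change in quantity: 165.4375 − 112 = 53.4375.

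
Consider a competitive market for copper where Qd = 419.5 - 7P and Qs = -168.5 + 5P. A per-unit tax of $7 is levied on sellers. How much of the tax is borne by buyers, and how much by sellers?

Pre-tax equilibrium: P* = 49, Q* = 76.5.
Tax on sellers shifts supply to Qs = -168.5 + 5(P − 7) = -203.5 + 5P.
419.5 - 7P = -203.5 + 5P gives buyer price Pb = 623/12; sellers receive Ps = 623/12 − 7 = 539/12.
New quantity: Q = 419.5 − 7(623/12) = 673/12.
Buyer burden = 623/12 − 49 = 35/12; seller burden = 49 − 539/12 = 49/12.

Buyers bear 35/12, sellers bear 49/12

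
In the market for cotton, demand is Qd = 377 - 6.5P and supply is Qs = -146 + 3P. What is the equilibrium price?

Set Qd = Qs: 377 - 6.5P = -146 + 3P.
523 = 9.5P, so P* = 1046/19.
Q* = 377 − 6.5(1046/19) = 364/19.

P* = 1046/19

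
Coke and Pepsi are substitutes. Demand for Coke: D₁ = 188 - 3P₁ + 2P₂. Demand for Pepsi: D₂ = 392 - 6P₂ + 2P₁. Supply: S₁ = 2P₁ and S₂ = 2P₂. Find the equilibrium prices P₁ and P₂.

Market 1: 188 - 3P₁ + 2P₂ = 2P₁ → 5P₁ - 2P₂ = 188.
Market 2: 8P₂ - 2P₁ = 392.
Eliminating P₂: 8×(1) + 2×(2) gives 36P₁ = 2288, so P₁ = 572/9.
Back-substitute into (2): P₂ = (392 + 2×572/9) / 8 = 584/9.

P₁ = 572/9, P₂ = 584/9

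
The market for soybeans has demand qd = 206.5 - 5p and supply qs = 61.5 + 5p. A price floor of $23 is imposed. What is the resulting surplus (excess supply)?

Surplus = 85

Equilibrium price would be p* = 14.5, so the floor at 23 binds.
At p = 23: qd = 91.5, qs = 176.5.
Surplus = 176.5 − 91.5 = 85.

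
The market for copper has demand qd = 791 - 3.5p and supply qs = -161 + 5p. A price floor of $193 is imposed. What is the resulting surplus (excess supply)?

Equilibrium price would be p* = 112, so the floor at 193 binds.
At p = 193: qd = 115.5, qs = 804.
Surplus = 804 − 115.5 = 688.5.

Surplus = 688.5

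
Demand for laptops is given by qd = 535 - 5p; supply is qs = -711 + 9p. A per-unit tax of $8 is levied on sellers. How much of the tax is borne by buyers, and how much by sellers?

Buyers bear 36/7, sellers bear 20/7

Pre-tax equilibrium: p* = 89, q* = 90.
Tax on sellers shifts supply to qs = -711 + 9(p − 8) = -783 + 9p.
535 - 5p = -783 + 9p gives buyer price pb = 659/7; sellers receive ps = 659/7 − 8 = 603/7.
New quantity: q = 535 − 5(659/7) = 450/7.
Buyer burden = 659/7 − 89 = 36/7; seller burden = 89 − 603/7 = 20/7.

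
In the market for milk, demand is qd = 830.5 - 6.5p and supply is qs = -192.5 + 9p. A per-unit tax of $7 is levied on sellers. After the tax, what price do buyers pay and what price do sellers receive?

Buyers pay 2172/31, sellers receive 1955/31

Pre-tax equilibrium: p* = 66, q* = 401.5.
Tax on sellers shifts supply to qs = -192.5 + 9(p − 7) = -255.5 + 9p.
830.5 - 6.5p = -255.5 + 9p gives buyer price pb = 2172/31; sellers receive ps = 2172/31 − 7 = 1955/31.
New quantity: q = 830.5 − 6.5(2172/31) = 23255/62.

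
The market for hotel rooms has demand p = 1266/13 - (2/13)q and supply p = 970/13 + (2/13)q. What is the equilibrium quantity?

q* = 74

Set the two price expressions equal: 1266/13 - (2/13)q = 970/13 + (2/13)q.
296/13 = (4/13)q, so q* = 74.
p* = 1266/13 − (2/13)(74) = 86.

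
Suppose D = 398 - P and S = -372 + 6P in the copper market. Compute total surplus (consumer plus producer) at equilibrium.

Equilibrium: 398 - P = -372 + 6P gives P* = 110, Q* = 288.
Demand choke price: P = 398; supply starts at P = 62.
CS = ½(398 − 110)(288) = 41472; PS = ½(110 − 62)(288) = 6912.

Total surplus = 48384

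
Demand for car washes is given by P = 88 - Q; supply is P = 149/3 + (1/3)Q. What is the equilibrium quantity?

Set the two price expressions equal: 88 - Q = 149/3 + (1/3)Q.
115/3 = (4/3)Q, so Q* = 28.75.
P* = 88 − (1)(28.75) = 59.25.

Q* = 28.75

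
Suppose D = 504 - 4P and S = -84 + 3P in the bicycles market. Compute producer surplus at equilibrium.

Equilibrium: 504 - 4P = -84 + 3P gives P* = 84, Q* = 168.
Supply starts at P = 28 (where S = 0).
PS = ½(84 − 28)(168) = 4704.

Producer surplus = 4704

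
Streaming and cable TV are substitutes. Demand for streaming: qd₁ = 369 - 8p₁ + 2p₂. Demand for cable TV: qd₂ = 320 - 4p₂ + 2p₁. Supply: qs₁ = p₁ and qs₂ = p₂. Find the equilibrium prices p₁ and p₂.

Market 1: 369 - 8p₁ + 2p₂ = p₁ → 9p₁ - 2p₂ = 369.
Market 2: 5p₂ - 2p₁ = 320.
Eliminating p₂: 5×(1) + 2×(2) gives 41p₁ = 2485, so p₁ = 2485/41.
Back-substitute into (2): p₂ = (320 + 2×2485/41) / 5 = 3618/41.

p₁ = 2485/41, p₂ = 3618/41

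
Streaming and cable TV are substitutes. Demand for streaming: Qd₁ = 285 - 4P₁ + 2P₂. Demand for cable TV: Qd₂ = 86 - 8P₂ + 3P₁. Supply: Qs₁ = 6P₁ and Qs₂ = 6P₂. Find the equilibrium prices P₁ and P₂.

Market 1: 285 - 4P₁ + 2P₂ = 6P₁ → 10P₁ - 2P₂ = 285.
Market 2: 14P₂ - 3P₁ = 86.
Eliminating P₂: 14×(1) + 2×(2) gives 134P₁ = 4162, so P₁ = 2081/67.
Back-substitute into (2): P₂ = (86 + 3×2081/67) / 14 = 1715/134.

P₁ = 2081/67, P₂ = 1715/134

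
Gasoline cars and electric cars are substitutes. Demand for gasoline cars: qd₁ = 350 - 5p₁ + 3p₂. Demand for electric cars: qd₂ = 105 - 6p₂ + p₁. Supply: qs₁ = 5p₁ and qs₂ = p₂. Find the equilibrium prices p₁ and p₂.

p₁ = 2765/67, p₂ = 1400/67

Market 1: 350 - 5p₁ + 3p₂ = 5p₁ → 10p₁ - 3p₂ = 350.
Market 2: 7p₂ - p₁ = 105.
Eliminating p₂: 7×(1) + 3×(2) gives 67p₁ = 2765, so p₁ = 2765/67.
Back-substitute into (2): p₂ = (105 + 1×2765/67) / 7 = 1400/67.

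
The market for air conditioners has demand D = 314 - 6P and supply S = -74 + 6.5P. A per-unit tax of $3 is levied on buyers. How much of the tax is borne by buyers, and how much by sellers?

Buyers bear $1.56, sellers bear $1.44

Pre-tax equilibrium: P* = 31.04, Q* = 127.76.
Tax on buyers shifts demand to D = 314 − 6(P + 3) = 296 - 6P.
296 - 6P = -74 + 6.5P gives seller price Ps = 29.6; buyers pay Pb = 29.6 + 3 = 32.6.
New quantity: Q = 314 − 6(32.6) = 118.4.
Buyer burden = 32.6 − 31.04 = 1.56; seller burden = 31.04 − 29.6 = 1.44.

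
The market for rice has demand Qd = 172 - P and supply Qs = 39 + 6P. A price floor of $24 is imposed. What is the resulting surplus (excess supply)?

Equilibrium price would be P* = 19, so the floor at 24 binds.
At P = 24: Qd = 148, Qs = 183.
Surplus = 183 − 148 = 35.

Surplus = 35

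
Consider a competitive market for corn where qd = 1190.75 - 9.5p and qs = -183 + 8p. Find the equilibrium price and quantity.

p* = 78.5, q* = 445

Set qd = qs: 1190.75 - 9.5p = -183 + 8p.
1373.75 = 17.5p, so p* = 78.5.
q* = 1190.75 − 9.5(78.5) = 445.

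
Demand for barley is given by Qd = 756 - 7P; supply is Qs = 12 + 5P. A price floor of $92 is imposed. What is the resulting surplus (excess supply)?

Equilibrium price would be P* = 62, so the floor at 92 binds.
At P = 92: Qd = 112, Qs = 472.
Surplus = 472 − 112 = 360.

Surplus = 360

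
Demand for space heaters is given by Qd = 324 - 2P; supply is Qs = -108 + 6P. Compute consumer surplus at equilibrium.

Equilibrium: 324 - 2P = -108 + 6P gives P* = 54, Q* = 216.
Demand choke price (Qd = 0): P = 162.
CS = ½(162 − 54)(216) = 11664.

Consumer surplus = 11664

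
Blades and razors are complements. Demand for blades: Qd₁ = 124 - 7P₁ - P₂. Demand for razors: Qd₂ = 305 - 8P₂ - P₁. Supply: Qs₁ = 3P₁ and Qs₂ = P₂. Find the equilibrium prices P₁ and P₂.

P₁ = 811/89, P₂ = 2926/89

Market 1: 124 - 7P₁ - P₂ = 3P₁ → 10P₁ + P₂ = 124.
Market 2: 9P₂ + P₁ = 305.
Eliminating P₂: 9×(1) − 1×(2) gives 89P₁ = 811, so P₁ = 811/89.
Back-substitute into (2): P₂ = (305 − 1×811/89) / 9 = 2926/89.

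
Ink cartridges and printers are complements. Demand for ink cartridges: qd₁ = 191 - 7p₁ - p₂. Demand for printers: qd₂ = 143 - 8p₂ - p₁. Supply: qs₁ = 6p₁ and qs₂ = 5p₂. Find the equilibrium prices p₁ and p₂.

Market 1: 191 - 7p₁ - p₂ = 6p₁ → 13p₁ + p₂ = 191.
Market 2: 13p₂ + p₁ = 143.
Eliminating p₂: 13×(1) − 1×(2) gives 168p₁ = 2340, so p₁ = 195/14.
Back-substitute into (2): p₂ = (143 − 1×195/14) / 13 = 139/14.

p₁ = 195/14, p₂ = 139/14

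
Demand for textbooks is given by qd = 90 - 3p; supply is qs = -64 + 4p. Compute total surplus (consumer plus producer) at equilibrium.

Total surplus = 168

Equilibrium: 90 - 3p = -64 + 4p gives p* = 22, q* = 24.
Demand choke price: p = 30; supply starts at p = 16.
CS = ½(30 − 22)(24) = 96; PS = ½(22 − 16)(24) = 72.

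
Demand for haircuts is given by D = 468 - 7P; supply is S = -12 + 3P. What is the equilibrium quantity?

Set D = S: 468 - 7P = -12 + 3P.
480 = 10P, so P* = 48.
Q* = 468 − 7(48) = 132.

Q* = 132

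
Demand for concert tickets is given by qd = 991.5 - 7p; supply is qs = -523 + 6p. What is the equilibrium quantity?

Set qd = qs: 991.5 - 7p = -523 + 6p.
1514.5 = 13p, so p* = 116.5.
q* = 991.5 − 7(116.5) = 176.

q* = 176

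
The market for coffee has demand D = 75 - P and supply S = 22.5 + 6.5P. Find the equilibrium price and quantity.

Set D = S: 75 - P = 22.5 + 6.5P.
52.5 = 7.5P, so P* = 7.
Q* = 75 − 1(7) = 68.

P* = 7, Q* = 68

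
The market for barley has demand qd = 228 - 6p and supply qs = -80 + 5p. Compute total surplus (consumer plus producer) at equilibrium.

Total surplus = 660

Equilibrium: 228 - 6p = -80 + 5p gives p* = 28, q* = 60.
Demand choke price: p = 38; supply starts at p = 16.
CS = ½(38 − 28)(60) = 300; PS = ½(28 − 16)(60) = 360.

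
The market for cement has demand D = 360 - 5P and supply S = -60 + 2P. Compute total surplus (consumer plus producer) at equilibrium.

Total surplus = 1260

Equilibrium: 360 - 5P = -60 + 2P gives P* = 60, Q* = 60.
Demand choke price: P = 72; supply starts at P = 30.
CS = ½(72 − 60)(60) = 360; PS = ½(60 − 30)(60) = 900.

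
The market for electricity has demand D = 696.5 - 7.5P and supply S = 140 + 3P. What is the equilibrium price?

P* = 53

Set D = S: 696.5 - 7.5P = 140 + 3P.
556.5 = 10.5P, so P* = 53.
Q* = 696.5 − 7.5(53) = 299.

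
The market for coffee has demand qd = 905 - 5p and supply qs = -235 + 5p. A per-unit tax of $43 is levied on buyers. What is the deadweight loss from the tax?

Deadweight loss = 2311.25

Pre-tax equilibrium: p* = 114, q* = 335.
Tax on buyers shifts demand to qd = 905 − 5(p + 43) = 690 - 5p.
690 - 5p = -235 + 5p gives seller price ps = 92.5; buyers pay pb = 92.5 + 43 = 135.5.
New quantity: q = 905 − 5(135.5) = 227.5.
DWL = ½ × 43 × (335 − 227.5) = 2311.25.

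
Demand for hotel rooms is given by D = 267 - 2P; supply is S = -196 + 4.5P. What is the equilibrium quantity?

Set D = S: 267 - 2P = -196 + 4.5P.
463 = 6.5P, so P* = 926/13.
Q* = 267 − 2(926/13) = 1619/13.

Q* = 1619/13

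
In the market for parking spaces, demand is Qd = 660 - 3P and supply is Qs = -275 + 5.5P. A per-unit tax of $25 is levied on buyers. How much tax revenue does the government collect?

Tax revenue = 119625/17

Pre-tax equilibrium: P* = 110, Q* = 330.
Tax on buyers shifts demand to Qd = 660 − 3(P + 25) = 585 - 3P.
585 - 3P = -275 + 5.5P gives seller price Ps = 1720/17; buyers pay Pb = 1720/17 + 25 = 2145/17.
New quantity: Q = 660 − 3(2145/17) = 4785/17.
Revenue = 25 × 4785/17 = 119625/17.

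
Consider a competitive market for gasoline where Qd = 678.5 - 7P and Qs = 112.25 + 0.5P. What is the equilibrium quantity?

Set Qd = Qs: 678.5 - 7P = 112.25 + 0.5P.
566.25 = 7.5P, so P* = 75.5.
Q* = 678.5 − 7(75.5) = 150.

Q* = 150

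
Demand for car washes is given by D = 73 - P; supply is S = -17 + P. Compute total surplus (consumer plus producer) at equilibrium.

Total surplus = 784

Equilibrium: 73 - P = -17 + P gives P* = 45, Q* = 28.
Demand choke price: P = 73; supply starts at P = 17.
CS = ½(73 − 45)(28) = 392; PS = ½(45 − 17)(28) = 392.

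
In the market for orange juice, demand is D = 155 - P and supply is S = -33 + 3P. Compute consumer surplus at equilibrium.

Equilibrium: 155 - P = -33 + 3P gives P* = 47, Q* = 108.
Demand choke price (D = 0): P = 155.
CS = ½(155 − 47)(108) = 5832.

Consumer surplus = 5832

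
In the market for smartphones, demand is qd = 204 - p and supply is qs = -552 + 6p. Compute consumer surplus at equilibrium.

Equilibrium: 204 - p = -552 + 6p gives p* = 108, q* = 96.
Demand choke price (qd = 0): p = 204.
CS = ½(204 − 108)(96) = 4608.

Consumer surplus = 4608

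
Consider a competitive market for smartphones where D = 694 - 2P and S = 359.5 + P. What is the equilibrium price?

Set D = S: 694 - 2P = 359.5 + P.
334.5 = 3P, so P* = 111.5.
Q* = 694 − 2(111.5) = 471.

P* = 111.5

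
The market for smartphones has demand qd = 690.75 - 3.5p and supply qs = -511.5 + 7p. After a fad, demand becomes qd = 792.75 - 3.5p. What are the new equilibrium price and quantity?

Original equilibrium: p* = 114.5, q* = 290.
New equilibrium: 792.75 - 3.5p = -511.5 + 7p, so 1304.25 = 10.5p and p' = 1739/14; q' = 792.75 − 3.5(1739/14) = 358.

p' = 1739/14, q' = 358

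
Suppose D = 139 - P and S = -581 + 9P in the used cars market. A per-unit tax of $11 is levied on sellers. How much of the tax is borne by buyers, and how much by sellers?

Buyers bear $9.9, sellers bear $1.1

Pre-tax equilibrium: P* = 72, Q* = 67.
Tax on sellers shifts supply to S = -581 + 9(P − 11) = -680 + 9P.
139 - P = -680 + 9P gives buyer price Pb = 81.9; sellers receive Ps = 81.9 − 11 = 70.9.
New quantity: Q = 139 − 1(81.9) = 57.1.
Buyer burden = 81.9 − 72 = 9.9; seller burden = 72 − 70.9 = 1.1.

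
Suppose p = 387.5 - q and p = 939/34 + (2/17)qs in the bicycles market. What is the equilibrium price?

Set the two price expressions equal: 387.5 - q = 939/34 + (2/17)q.
6118/17 = (19/17)q, so q* = 322.
p* = 387.5 − (1)(322) = 65.5.

p* = 65.5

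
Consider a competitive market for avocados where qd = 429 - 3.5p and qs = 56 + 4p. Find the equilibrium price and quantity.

p* = 746/15, q* = 3824/15

Set qd = qs: 429 - 3.5p = 56 + 4p.
373 = 7.5p, so p* = 746/15.
q* = 429 − 3.5(746/15) = 3824/15.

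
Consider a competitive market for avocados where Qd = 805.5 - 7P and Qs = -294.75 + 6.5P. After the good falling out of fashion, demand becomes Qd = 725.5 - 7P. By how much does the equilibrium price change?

Original equilibrium: P* = 81.5, Q* = 235.
New equilibrium: 725.5 - 7P = -294.75 + 6.5P, so 1020.25 = 13.5P and P' = 4081/54; Q' = 725.5 − 7(4081/54) = 5305/27.
Change in price: 4081/54 − 81.5 = -160/27.

ΔP = -160/27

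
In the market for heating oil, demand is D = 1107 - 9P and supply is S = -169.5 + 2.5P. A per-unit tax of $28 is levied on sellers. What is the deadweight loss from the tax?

Pre-tax equilibrium: P* = 111, Q* = 108.
Tax on sellers shifts supply to S = -169.5 + 2.5(P − 28) = -239.5 + 2.5P.
1107 - 9P = -239.5 + 2.5P gives buyer price Pb = 2693/23; sellers receive Ps = 2693/23 − 28 = 2049/23.
New quantity: Q = 1107 − 9(2693/23) = 1224/23.
DWL = ½ × 28 × (108 − 1224/23) = 17640/23.

Deadweight loss = 17640/23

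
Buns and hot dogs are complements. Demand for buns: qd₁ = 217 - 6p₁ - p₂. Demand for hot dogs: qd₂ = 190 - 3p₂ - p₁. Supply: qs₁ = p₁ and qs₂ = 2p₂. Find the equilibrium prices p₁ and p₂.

Market 1: 217 - 6p₁ - p₂ = p₁ → 7p₁ + p₂ = 217.
Market 2: 5p₂ + p₁ = 190.
Eliminating p₂: 5×(1) − 1×(2) gives 34p₁ = 895, so p₁ = 895/34.
Back-substitute into (2): p₂ = (190 − 1×895/34) / 5 = 1113/34.

p₁ = 895/34, p₂ = 1113/34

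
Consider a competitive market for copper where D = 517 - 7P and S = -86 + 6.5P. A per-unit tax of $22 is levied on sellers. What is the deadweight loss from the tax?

Deadweight loss = 22022/27

Pre-tax equilibrium: P* = 134/3, Q* = 613/3.
Tax on sellers shifts supply to S = -86 + 6.5(P − 22) = -229 + 6.5P.
517 - 7P = -229 + 6.5P gives buyer price Pb = 1492/27; sellers receive Ps = 1492/27 − 22 = 898/27.
New quantity: Q = 517 − 7(1492/27) = 3515/27.
DWL = ½ × 22 × (613/3 − 3515/27) = 22022/27.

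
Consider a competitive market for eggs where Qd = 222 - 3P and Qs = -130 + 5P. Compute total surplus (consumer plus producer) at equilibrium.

Equilibrium: 222 - 3P = -130 + 5P gives P* = 44, Q* = 90.
Demand choke price: P = 74; supply starts at P = 26.
CS = ½(74 − 44)(90) = 1350; PS = ½(44 − 26)(90) = 810.

Total surplus = 2160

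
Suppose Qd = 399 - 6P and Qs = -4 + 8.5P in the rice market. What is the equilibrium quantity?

Q* = 6735/29

Set Qd = Qs: 399 - 6P = -4 + 8.5P.
403 = 14.5P, so P* = 806/29.
Q* = 399 − 6(806/29) = 6735/29.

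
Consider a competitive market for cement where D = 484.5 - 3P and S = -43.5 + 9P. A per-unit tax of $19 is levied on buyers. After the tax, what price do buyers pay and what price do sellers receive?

Buyers pay $58.25, sellers receive $39.25

Pre-tax equilibrium: P* = 44, Q* = 352.5.
Tax on buyers shifts demand to D = 484.5 − 3(P + 19) = 427.5 - 3P.
427.5 - 3P = -43.5 + 9P gives seller price Ps = 39.25; buyers pay Pb = 39.25 + 19 = 58.25.
New quantity: Q = 484.5 − 3(58.25) = 309.75.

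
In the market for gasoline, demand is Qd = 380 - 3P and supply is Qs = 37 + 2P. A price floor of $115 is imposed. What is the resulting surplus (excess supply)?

Equilibrium price would be P* = 68.6, so the floor at 115 binds.
At P = 115: Qd = 35, Qs = 267.
Surplus = 267 − 35 = 232.

Surplus = 232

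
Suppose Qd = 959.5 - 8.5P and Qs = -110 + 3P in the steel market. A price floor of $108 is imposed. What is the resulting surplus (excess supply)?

Surplus = 172.5

Equilibrium price would be P* = 93, so the floor at 108 binds.
At P = 108: Qd = 41.5, Qs = 214.
Surplus = 214 − 41.5 = 172.5.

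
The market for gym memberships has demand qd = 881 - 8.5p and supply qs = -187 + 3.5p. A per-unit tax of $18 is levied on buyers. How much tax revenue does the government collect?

Pre-tax equilibrium: p* = 89, q* = 124.5.
Tax on buyers shifts demand to qd = 881 − 8.5(p + 18) = 728 - 8.5p.
728 - 8.5p = -187 + 3.5p gives seller price ps = 76.25; buyers pay pb = 76.25 + 18 = 94.25.
New quantity: q = 881 − 8.5(94.25) = 79.875.
Revenue = 18 × 79.875 = 1437.75.

Tax revenue = 1437.75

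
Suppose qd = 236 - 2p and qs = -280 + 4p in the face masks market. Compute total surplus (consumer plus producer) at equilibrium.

Total surplus = 1536

Equilibrium: 236 - 2p = -280 + 4p gives p* = 86, q* = 64.
Demand choke price: p = 118; supply starts at p = 70.
CS = ½(118 − 86)(64) = 1024; PS = ½(86 − 70)(64) = 512.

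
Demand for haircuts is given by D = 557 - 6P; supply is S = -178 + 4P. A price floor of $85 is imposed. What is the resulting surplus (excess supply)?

Surplus = 115

Equilibrium price would be P* = 73.5, so the floor at 85 binds.
At P = 85: D = 47, S = 162.
Surplus = 162 − 47 = 115.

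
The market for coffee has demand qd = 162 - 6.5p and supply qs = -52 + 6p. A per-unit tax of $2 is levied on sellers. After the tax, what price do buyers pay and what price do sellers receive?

Pre-tax equilibrium: p* = 17.12, q* = 50.72.
Tax on sellers shifts supply to qs = -52 + 6(p − 2) = -64 + 6p.
162 - 6.5p = -64 + 6p gives buyer price pb = 18.08; sellers receive ps = 18.08 − 2 = 16.08.
New quantity: q = 162 − 6.5(18.08) = 44.48.

Buyers pay $18.08, sellers receive $16.08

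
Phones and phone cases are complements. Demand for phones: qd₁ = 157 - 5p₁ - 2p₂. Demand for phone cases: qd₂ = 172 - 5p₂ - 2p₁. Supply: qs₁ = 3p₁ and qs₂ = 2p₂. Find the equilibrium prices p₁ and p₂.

Market 1: 157 - 5p₁ - 2p₂ = 3p₁ → 8p₁ + 2p₂ = 157.
Market 2: 7p₂ + 2p₁ = 172.
Eliminating p₂: 7×(1) − 2×(2) gives 52p₁ = 755, so p₁ = 755/52.
Back-substitute into (2): p₂ = (172 − 2×755/52) / 7 = 531/26.

p₁ = 755/52, p₂ = 531/26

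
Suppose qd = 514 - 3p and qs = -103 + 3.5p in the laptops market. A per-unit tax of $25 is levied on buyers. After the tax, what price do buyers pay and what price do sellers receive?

Buyers pay 1409/13, sellers receive 1084/13

Pre-tax equilibrium: p* = 1234/13, q* = 2980/13.
Tax on buyers shifts demand to qd = 514 − 3(p + 25) = 439 - 3p.
439 - 3p = -103 + 3.5p gives seller price ps = 1084/13; buyers pay pb = 1084/13 + 25 = 1409/13.
New quantity: q = 514 − 3(1409/13) = 2455/13.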